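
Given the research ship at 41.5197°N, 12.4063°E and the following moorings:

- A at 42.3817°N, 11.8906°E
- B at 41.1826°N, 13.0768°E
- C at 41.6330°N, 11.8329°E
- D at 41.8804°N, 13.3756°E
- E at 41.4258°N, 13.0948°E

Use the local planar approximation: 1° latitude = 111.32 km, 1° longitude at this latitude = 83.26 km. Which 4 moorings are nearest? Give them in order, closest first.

Distances from 41.5197°N, 12.4063°E:
A: √((0.8620·111.32)² + (-0.5157·83.26)²) = √(9207.907057 + 1843.601598) = 105.1262 km
B: √((-0.3371·111.32)² + (0.6705·83.26)²) = √(1408.198575 + 3116.523295) = 67.2661 km
C: √((0.1133·111.32)² + (-0.5734·83.26)²) = √(159.076569 + 2279.230198) = 49.3792 km
D: √((0.3607·111.32)² + (0.9693·83.26)²) = √(1612.273367 + 6513.122381) = 90.1410 km
E: √((-0.0939·111.32)² + (0.6885·83.26)²) = √(109.264122 + 3286.099447) = 58.2697 km
Sorted: C (49.3792 km) < E (58.2697 km) < B (67.2661 km) < D (90.1410 km) < A (105.1262 km)

C, E, B, D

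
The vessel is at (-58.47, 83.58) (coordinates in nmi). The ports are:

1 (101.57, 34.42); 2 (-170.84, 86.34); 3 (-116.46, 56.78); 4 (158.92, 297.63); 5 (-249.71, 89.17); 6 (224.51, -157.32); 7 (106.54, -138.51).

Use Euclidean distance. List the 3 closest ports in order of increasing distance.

3, 2, 1

Distances from (-58.47, 83.58):
1: 167.42 nmi
2: 112.40 nmi
3: 63.88 nmi
4: 305.08 nmi
5: 191.32 nmi
6: 371.63 nmi
7: 276.68 nmi
Sorted: 3 (63.88 nmi) < 2 (112.40 nmi) < 1 (167.42 nmi) < 5 (191.32 nmi) < 7 (276.68 nmi) < …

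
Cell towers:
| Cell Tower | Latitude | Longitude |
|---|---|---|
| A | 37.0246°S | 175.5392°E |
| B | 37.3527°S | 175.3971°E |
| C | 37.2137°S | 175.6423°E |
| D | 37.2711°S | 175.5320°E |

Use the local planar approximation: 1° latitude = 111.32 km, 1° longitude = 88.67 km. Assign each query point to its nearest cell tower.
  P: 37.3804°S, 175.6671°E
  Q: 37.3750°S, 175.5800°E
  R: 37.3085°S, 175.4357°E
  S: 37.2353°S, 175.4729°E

P→D; Q→D; R→B; S→D

P at 37.3804°S, 175.6671°E:
  A: 41.1993 km
  B: 24.1387 km
  C: 18.6869 km
  D: 17.0747 km
  → nearest: D (17.0747 km)
Q at 37.3750°S, 175.5800°E:
  A: 39.1739 km
  B: 16.4066 km
  C: 18.7865 km
  D: 12.3244 km
  → nearest: D (12.3244 km)
R at 37.3085°S, 175.4357°E:
  A: 32.9093 km
  B: 5.9937 km
  C: 21.1415 km
  D: 9.4998 km
  → nearest: B (5.9937 km)
S at 37.2353°S, 175.4729°E:
  A: 24.1806 km
  B: 14.6960 km
  C: 15.2119 km
  D: 6.5836 km
  → nearest: D (6.5836 km)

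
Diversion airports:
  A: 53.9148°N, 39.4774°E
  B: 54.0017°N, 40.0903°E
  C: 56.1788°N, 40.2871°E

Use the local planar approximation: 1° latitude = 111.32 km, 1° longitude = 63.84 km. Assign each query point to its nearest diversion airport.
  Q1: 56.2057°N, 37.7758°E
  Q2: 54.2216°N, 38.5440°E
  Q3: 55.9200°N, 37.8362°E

Q1 at 56.2057°N, 37.7758°E:
  A: √((-2.2909·111.32)² + (1.7016·63.84)²) = √(65036.724408 + 11800.508185) = 277.1953 km
  B: √((-2.2040·111.32)² + (2.3145·63.84)²) = √(60196.269197 + 21832.331999) = 286.4064 km
  C: √((-0.0269·111.32)² + (2.5113·63.84)²) = √(8.967078 + 25702.948733) = 160.3494 km
  → nearest: C (160.3494 km)
Q2 at 54.2216°N, 38.5440°E:
  A: √((-0.3068·111.32)² + (0.9334·63.84)²) = √(1166.425770 + 3550.760253) = 68.6818 km
  B: √((-0.2199·111.32)² + (1.5463·63.84)²) = √(599.234562 + 9744.807590) = 101.7057 km
  C: √((1.9572·111.32)² + (1.7431·63.84)²) = √(47469.735243 + 12383.128010) = 244.6484 km
  → nearest: A (68.6818 km)
Q3 at 55.9200°N, 37.8362°E:
  A: √((-2.0052·111.32)² + (1.6412·63.84)²) = √(49826.661245 + 10977.634662) = 246.5853 km
  B: √((-1.9183·111.32)² + (2.2541·63.84)²) = √(45601.533651 + 20707.711926) = 257.5058 km
  C: √((0.2588·111.32)² + (2.4509·63.84)²) = √(829.993974 + 24481.438921) = 159.0957 km
  → nearest: C (159.0957 km)

Q1→C; Q2→A; Q3→C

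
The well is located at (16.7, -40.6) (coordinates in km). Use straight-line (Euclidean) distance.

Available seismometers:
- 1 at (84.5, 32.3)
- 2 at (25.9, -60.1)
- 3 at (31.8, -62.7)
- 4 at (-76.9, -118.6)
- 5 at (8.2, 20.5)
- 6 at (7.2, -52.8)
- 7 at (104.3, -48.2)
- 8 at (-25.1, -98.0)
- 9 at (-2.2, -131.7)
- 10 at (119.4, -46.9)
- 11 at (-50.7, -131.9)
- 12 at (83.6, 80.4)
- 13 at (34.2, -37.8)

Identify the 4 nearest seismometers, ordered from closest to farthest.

6, 13, 2, 3

Distances from (16.7, -40.6):
1: √((67.8)² + (72.9)²) = √(4596.840 + 5314.410) = 99.6 km
2: √((9.2)² + (-19.5)²) = √(84.640 + 380.250) = 21.6 km
3: √((15.1)² + (-22.1)²) = √(228.010 + 488.410) = 26.8 km
4: √((-93.6)² + (-78.0)²) = √(8760.960 + 6084.000) = 121.8 km
5: √((-8.5)² + (61.1)²) = √(72.250 + 3733.210) = 61.7 km
6: √((-9.5)² + (-12.2)²) = √(90.250 + 148.840) = 15.5 km
7: √((87.6)² + (-7.6)²) = √(7673.760 + 57.760) = 87.9 km
8: √((-41.8)² + (-57.4)²) = √(1747.240 + 3294.760) = 71.0 km
9: √((-18.9)² + (-91.1)²) = √(357.210 + 8299.210) = 93.0 km
10: √((102.7)² + (-6.3)²) = √(10547.290 + 39.690) = 102.9 km
11: √((-67.4)² + (-91.3)²) = √(4542.760 + 8335.690) = 113.5 km
12: √((66.9)² + (121.0)²) = √(4475.610 + 14641.000) = 138.3 km
13: √((17.5)² + (2.8)²) = √(306.250 + 7.840) = 17.7 km
Sorted: 6 (15.5 km) < 13 (17.7 km) < 2 (21.6 km) < 3 (26.8 km) < 5 (61.7 km) < 8 (71.0 km) < …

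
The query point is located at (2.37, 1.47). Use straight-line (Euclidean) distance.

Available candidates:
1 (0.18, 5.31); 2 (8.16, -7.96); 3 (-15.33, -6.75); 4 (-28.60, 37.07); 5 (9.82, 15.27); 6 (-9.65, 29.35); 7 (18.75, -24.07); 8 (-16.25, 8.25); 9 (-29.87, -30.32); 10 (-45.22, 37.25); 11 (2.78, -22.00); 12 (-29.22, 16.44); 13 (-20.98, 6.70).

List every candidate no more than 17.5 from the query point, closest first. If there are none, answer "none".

1, 2, 5

Distances from (2.37, 1.47):
1: 4.42
2: 11.07
3: 19.52
4: 47.19
5: 15.68
6: 30.36
7: 30.34
8: 19.82
9: 45.28
10: 59.54
11: 23.47
12: 34.96
13: 23.93
Threshold 17.5: 1 (4.42), 2 (11.07), 5 (15.68) are within range.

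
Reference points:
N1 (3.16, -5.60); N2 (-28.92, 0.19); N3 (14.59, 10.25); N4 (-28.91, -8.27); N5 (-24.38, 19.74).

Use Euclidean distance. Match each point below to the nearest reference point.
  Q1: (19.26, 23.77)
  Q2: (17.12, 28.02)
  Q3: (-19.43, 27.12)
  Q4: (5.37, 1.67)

Q1→N3; Q2→N3; Q3→N5; Q4→N1

Q1 at (19.26, 23.77):
  N1: 33.49
  N2: 53.64
  N3: 14.30
  N4: 57.85
  N5: 43.83
  → nearest: N3 (14.30)
Q2 at (17.12, 28.02):
  N1: 36.40
  N2: 53.80
  N3: 17.95
  N4: 58.62
  N5: 42.32
  → nearest: N3 (17.95)
Q3 at (-19.43, 27.12):
  N1: 39.76
  N2: 28.55
  N3: 37.97
  N4: 36.64
  N5: 8.89
  → nearest: N5 (8.89)
Q4 at (5.37, 1.67):
  N1: 7.60
  N2: 34.32
  N3: 12.59
  N4: 35.69
  N5: 34.81
  → nearest: N1 (7.60)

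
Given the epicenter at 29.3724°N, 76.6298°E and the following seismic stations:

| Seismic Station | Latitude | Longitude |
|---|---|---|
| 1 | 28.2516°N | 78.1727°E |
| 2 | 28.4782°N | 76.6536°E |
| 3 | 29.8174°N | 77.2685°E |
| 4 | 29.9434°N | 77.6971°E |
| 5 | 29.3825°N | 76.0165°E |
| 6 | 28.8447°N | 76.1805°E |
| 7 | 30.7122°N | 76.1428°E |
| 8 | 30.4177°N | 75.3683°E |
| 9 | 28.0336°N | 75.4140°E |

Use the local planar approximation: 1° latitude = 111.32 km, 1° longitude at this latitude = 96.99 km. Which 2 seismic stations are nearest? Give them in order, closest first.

5, 6

Distances from 29.3724°N, 76.6298°E:
1: √((-1.1208·111.32)² + (1.5429·96.99)²) = √(15566.918077 + 22393.886707) = 194.8353 km
2: √((-0.8942·111.32)² + (0.0238·96.99)²) = √(9908.678249 + 5.328535) = 99.5691 km
3: √((0.4450·111.32)² + (0.6387·96.99)²) = √(2453.953999 + 3837.494367) = 79.3187 km
4: √((0.5710·111.32)² + (1.0673·96.99)²) = √(4040.346500 + 10715.857693) = 121.4751 km
5: √((0.0101·111.32)² + (-0.6133·96.99)²) = √(1.264122 + 3538.342330) = 59.4946 km
6: √((-0.5277·111.32)² + (-0.4493·96.99)²) = √(3450.806311 + 1899.007832) = 73.1424 km
7: √((1.3398·111.32)² + (-0.4870·96.99)²) = √(22244.689201 + 2231.063037) = 156.4473 km
8: √((1.0453·111.32)² + (-1.2615·96.99)²) = √(13540.300293 + 14970.228468) = 168.8506 km
9: √((-1.3388·111.32)² + (-1.2158·96.99)²) = √(22211.495608 + 13905.230641) = 190.0440 km
Sorted: 5 (59.4946 km) < 6 (73.1424 km) < 3 (79.3187 km) < 2 (99.5691 km) < …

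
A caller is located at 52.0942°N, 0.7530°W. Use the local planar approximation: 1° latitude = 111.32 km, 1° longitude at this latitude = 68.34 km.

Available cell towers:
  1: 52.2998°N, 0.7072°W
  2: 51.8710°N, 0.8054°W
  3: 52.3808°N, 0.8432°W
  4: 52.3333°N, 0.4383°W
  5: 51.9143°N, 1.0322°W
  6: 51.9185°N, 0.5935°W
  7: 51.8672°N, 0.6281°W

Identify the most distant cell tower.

Distances from 52.0942°N, 0.7530°W:
1: √((0.2056·111.32)² + (0.0458·68.34)²) = √(523.832713 + 9.796725) = 23.1004 km
2: √((-0.2232·111.32)² + (-0.0524·68.34)²) = √(617.354724 + 12.823676) = 25.1034 km
3: √((0.2866·111.32)² + (-0.0902·68.34)²) = √(1017.885124 + 37.998200) = 32.4944 km
4: √((0.2391·111.32)² + (0.3147·68.34)²) = √(708.444034 + 462.533758) = 34.2196 km
5: √((-0.1799·111.32)² + (-0.2792·68.34)²) = √(401.059421 + 364.066549) = 27.6609 km
6: √((-0.1757·111.32)² + (0.1595·68.34)²) = √(382.551508 + 118.815014) = 22.3912 km
7: √((-0.2270·111.32)² + (0.1249·68.34)²) = √(638.554706 + 72.857594) = 26.6723 km
Maximum: 4 at 34.2196 km.

4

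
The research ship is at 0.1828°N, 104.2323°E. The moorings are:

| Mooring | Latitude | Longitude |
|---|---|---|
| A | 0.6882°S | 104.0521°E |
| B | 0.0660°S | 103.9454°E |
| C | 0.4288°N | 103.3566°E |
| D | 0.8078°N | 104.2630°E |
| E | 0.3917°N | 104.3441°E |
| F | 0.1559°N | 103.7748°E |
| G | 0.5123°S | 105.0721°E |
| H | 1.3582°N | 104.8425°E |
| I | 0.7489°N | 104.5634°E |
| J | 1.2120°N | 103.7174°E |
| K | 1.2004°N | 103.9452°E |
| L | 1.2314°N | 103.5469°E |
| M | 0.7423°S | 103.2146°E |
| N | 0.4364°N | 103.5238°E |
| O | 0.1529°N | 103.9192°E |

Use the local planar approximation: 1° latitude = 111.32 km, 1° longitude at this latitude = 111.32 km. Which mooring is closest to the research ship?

E

Distances from 0.1828°N, 104.2323°E:
A: √((-0.8710·111.32)² + (-0.1802·111.32)²) = √(9401.187302 + 402.398144) = 99.0131 km
B: √((-0.2488·111.32)² + (-0.2869·111.32)²) = √(767.091459 + 1020.017192) = 42.2742 km
C: √((0.2460·111.32)² + (-0.8757·111.32)²) = √(749.922889 + 9502.920472) = 101.2563 km
D: √((0.6250·111.32)² + (0.0307·111.32)²) = √(4840.680625 + 11.679470) = 69.6589 km
E: √((0.2089·111.32)² + (0.1118·111.32)²) = √(540.783305 + 154.892362) = 26.3757 km
F: √((-0.0269·111.32)² + (-0.4575·111.32)²) = √(8.967078 + 2593.752855) = 51.0169 km
G: √((-0.6951·111.32)² + (0.8398·111.32)²) = √(5987.437214 + 8739.732413) = 121.3556 km
H: √((1.1754·111.32)² + (0.6102·111.32)²) = √(17120.552198 + 4614.140365) = 147.4269 km
I: √((0.5661·111.32)² + (0.3311·111.32)²) = √(3971.300085 + 1358.515997) = 73.0056 km
J: √((1.0292·111.32)² + (-0.5149·111.32)²) = √(13126.409552 + 3285.429701) = 128.1087 km
K: √((1.0176·111.32)² + (-0.2871·111.32)²) = √(12832.184403 + 1021.439810) = 117.7014 km
L: √((1.0486·111.32)² + (-0.6854·111.32)²) = √(13625.928386 + 5821.495894) = 139.4540 km
M: √((-0.9251·111.32)² + (-1.0177·111.32)²) = √(10605.319511 + 12834.706575) = 153.1014 km
N: √((0.2536·111.32)² + (-0.7085·111.32)²) = √(796.975358 + 6220.511603) = 83.7704 km
O: √((-0.0299·111.32)² + (-0.3131·111.32)²) = √(11.078699 + 1214.821671) = 35.0129 km
Minimum: E at 26.3757 km.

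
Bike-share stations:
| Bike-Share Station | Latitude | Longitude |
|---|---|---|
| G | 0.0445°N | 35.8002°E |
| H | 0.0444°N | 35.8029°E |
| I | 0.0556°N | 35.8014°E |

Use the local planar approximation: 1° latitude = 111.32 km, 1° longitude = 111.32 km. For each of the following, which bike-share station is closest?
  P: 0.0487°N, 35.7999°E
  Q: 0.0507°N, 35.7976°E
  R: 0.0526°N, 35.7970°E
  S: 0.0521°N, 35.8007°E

P→G; Q→I; R→I; S→I

P at 0.0487°N, 35.7999°E:
  G: √((-0.0042·111.32)² + (0.0003·111.32)²) = √(0.218597 + 0.001115) = 0.4687 km
  H: √((-0.0043·111.32)² + (0.0030·111.32)²) = √(0.229131 + 0.111529) = 0.5837 km
  I: √((0.0069·111.32)² + (0.0015·111.32)²) = √(0.589990 + 0.027882) = 0.7860 km
  → nearest: G (0.4687 km)
Q at 0.0507°N, 35.7976°E:
  G: √((-0.0062·111.32)² + (0.0026·111.32)²) = √(0.476354 + 0.083771) = 0.7484 km
  H: √((-0.0063·111.32)² + (0.0053·111.32)²) = √(0.491844 + 0.348095) = 0.9165 km
  I: √((0.0049·111.32)² + (0.0038·111.32)²) = √(0.297535 + 0.178943) = 0.6903 km
  → nearest: I (0.6903 km)
R at 0.0526°N, 35.7970°E:
  G: √((-0.0081·111.32)² + (0.0032·111.32)²) = √(0.813048 + 0.126896) = 0.9695 km
  H: √((-0.0082·111.32)² + (0.0059·111.32)²) = √(0.833248 + 0.431370) = 1.1246 km
  I: √((0.0030·111.32)² + (0.0044·111.32)²) = √(0.111529 + 0.239912) = 0.5928 km
  → nearest: I (0.5928 km)
S at 0.0521°N, 35.8007°E:
  G: √((-0.0076·111.32)² + (-0.0005·111.32)²) = √(0.715770 + 0.003098) = 0.8479 km
  H: √((-0.0077·111.32)² + (0.0022·111.32)²) = √(0.734730 + 0.059978) = 0.8915 km
  I: √((0.0035·111.32)² + (0.0007·111.32)²) = √(0.151804 + 0.006072) = 0.3973 km
  → nearest: I (0.3973 km)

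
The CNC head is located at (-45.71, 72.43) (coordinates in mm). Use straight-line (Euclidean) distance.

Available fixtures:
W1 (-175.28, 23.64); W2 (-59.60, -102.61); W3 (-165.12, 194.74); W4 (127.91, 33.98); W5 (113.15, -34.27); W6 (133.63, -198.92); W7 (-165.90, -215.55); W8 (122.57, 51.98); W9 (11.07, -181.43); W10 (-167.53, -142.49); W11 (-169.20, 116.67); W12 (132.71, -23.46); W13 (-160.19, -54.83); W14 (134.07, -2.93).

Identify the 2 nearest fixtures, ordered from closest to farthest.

Distances from (-45.71, 72.43):
W1: 138.45 mm
W2: 175.59 mm
W3: 170.93 mm
W4: 177.83 mm
W5: 191.37 mm
W6: 325.26 mm
W7: 312.05 mm
W8: 169.52 mm
W9: 260.13 mm
W10: 247.04 mm
W11: 131.18 mm
W12: 202.56 mm
W13: 171.17 mm
W14: 194.94 mm
Sorted: W11 (131.18 mm) < W1 (138.45 mm) < W8 (169.52 mm) < W3 (170.93 mm) < …

W11, W1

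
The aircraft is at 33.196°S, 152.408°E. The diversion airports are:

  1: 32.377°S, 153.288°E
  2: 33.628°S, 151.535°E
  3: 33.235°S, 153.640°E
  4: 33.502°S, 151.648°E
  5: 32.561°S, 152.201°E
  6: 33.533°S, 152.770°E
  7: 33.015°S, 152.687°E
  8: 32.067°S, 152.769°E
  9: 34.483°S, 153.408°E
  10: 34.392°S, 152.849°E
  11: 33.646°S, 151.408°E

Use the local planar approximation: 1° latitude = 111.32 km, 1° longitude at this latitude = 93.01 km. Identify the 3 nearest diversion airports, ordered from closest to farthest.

Distances from 33.196°S, 152.408°E:
1: √((0.819·111.32)² + (0.880·93.01)²) = √(8312.16583 + 6699.22606) = 122.521 km
2: √((-0.432·111.32)² + (-0.873·93.01)²) = √(2312.67118 + 6593.07136) = 94.370 km
3: √((-0.039·111.32)² + (1.232·93.01)²) = √(18.84845 + 13130.48308) = 114.671 km
4: √((-0.306·111.32)² + (-0.760·93.01)²) = √(1160.35065 + 4996.73679) = 78.467 km
5: √((0.635·111.32)² + (-0.207·93.01)²) = √(4996.82162 + 370.68070) = 73.263 km
6: √((-0.337·111.32)² + (0.362·93.01)²) = √(1407.36322 + 1133.64331) = 50.408 km
7: √((0.181·111.32)² + (0.279·93.01)²) = √(405.97898 + 673.39160) = 32.854 km
8: √((1.129·111.32)² + (0.361·93.01)²) = √(15795.53278 + 1127.38874) = 130.088 km
9: √((-1.287·111.32)² + (1.000·93.01)²) = √(20525.96051 + 8650.86010) = 170.812 km
10: √((-1.196·111.32)² + (0.441·93.01)²) = √(17725.91876 + 1682.42792) = 139.314 km
11: √((-0.450·111.32)² + (-1.000·93.01)²) = √(2509.40884 + 8650.86010) = 105.642 km
Sorted: 7 (32.854 km) < 6 (50.408 km) < 5 (73.263 km) < 4 (78.467 km) < 2 (94.370 km) < …

7, 6, 5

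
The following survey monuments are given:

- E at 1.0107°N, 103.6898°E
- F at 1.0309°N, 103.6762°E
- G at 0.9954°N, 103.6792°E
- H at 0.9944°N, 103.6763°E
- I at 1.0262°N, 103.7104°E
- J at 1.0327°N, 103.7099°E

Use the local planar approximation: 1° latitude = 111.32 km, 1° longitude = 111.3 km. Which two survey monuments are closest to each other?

G and H

Pairwise distances:
E–F: 2.7107 km
E–G: 2.0719 km
E–H: 2.3559 km
E–I: 2.8695 km
E–J: 3.3170 km
F–G: 3.9659 km
F–H: 4.0632 km
F–I: 3.8422 km
F–J: 3.7562 km
G–H: 0.3414 km
G–I: 4.8800 km
G–J: 5.3774 km
H–I: 5.1900 km
H–J: 5.6713 km
I–J: 0.7257 km
Closest pair: G–H at 0.3414 km.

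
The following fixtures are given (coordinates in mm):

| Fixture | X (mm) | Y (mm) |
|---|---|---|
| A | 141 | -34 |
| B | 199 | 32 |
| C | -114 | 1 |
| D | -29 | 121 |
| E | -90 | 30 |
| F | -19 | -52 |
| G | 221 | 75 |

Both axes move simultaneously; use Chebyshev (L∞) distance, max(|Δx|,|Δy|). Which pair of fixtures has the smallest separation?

C and E

Pairwise distances:
C–E: 29 mm
B–G: 43 mm
A–B: 66 mm
E–F: 82 mm
D–E: 91 mm
C–F: 95 mm
A–G: 109 mm
C–D: 120 mm
A–F: 160 mm
A–D: 170 mm
D–F: 173 mm
B–F: 218 mm
B–D: 228 mm
A–E: 231 mm
F–G: 240 mm
D–G: 250 mm
A–C: 255 mm
B–E: 289 mm
E–G: 311 mm
B–C: 313 mm
C–G: 335 mm
Closest pair: C–E at 29 mm.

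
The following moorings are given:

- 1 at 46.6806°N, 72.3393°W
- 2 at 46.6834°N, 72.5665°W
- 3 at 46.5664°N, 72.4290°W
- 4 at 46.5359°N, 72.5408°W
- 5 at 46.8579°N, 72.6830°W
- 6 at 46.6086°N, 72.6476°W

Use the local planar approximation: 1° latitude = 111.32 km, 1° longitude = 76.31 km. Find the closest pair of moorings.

Pairwise distances:
1–2: 17.3404 km
1–3: 14.4384 km
1–4: 22.2689 km
1–5: 32.8245 km
1–6: 24.8542 km
2–3: 16.7252 km
2–4: 16.5364 km
2–5: 21.3630 km
2–6: 10.3747 km
3–4: 9.1822 km
3–5: 37.7979 km
3–6: 17.3302 km
4–5: 37.4515 km
4–6: 11.4855 km
5–6: 27.8832 km
Closest pair: 3–4 at 9.1822 km.

3 and 4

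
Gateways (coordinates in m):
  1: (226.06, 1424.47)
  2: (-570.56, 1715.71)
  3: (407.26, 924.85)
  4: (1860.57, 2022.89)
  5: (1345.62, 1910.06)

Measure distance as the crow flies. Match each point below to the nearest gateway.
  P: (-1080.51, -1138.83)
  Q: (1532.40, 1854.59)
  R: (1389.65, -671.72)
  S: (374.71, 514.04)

P→3; Q→5; R→3; S→3

P at (-1080.51, -1138.83):
  1: 2877.09 m
  2: 2899.73 m
  3: 2544.06 m
  4: 4318.15 m
  5: 3896.39 m
  → nearest: 3 (2544.06 m)
Q at (1532.40, 1854.59):
  1: 1375.33 m
  2: 2107.54 m
  3: 1459.57 m
  4: 368.81 m
  5: 194.84 m
  → nearest: 5 (194.84 m)
R at (1389.65, -671.72):
  1: 2397.49 m
  2: 3089.05 m
  3: 1874.60 m
  4: 2735.45 m
  5: 2582.16 m
  → nearest: 3 (1874.60 m)
S at (374.71, 514.04):
  1: 922.49 m
  2: 1528.90 m
  3: 412.10 m
  4: 2117.64 m
  5: 1700.45 m
  → nearest: 3 (412.10 m)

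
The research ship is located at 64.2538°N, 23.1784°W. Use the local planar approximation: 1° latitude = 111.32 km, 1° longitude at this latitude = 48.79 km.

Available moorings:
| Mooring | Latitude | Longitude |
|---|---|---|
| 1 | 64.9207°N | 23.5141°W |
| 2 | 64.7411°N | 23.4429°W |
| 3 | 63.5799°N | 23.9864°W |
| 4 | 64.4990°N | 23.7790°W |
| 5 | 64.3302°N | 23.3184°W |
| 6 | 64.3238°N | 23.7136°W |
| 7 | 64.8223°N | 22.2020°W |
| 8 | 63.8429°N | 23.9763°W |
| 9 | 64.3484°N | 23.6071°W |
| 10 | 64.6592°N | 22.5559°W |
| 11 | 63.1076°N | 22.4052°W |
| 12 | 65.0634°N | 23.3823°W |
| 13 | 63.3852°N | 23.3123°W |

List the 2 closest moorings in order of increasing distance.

5, 9

Distances from 64.2538°N, 23.1784°W:
1: √((0.6669·111.32)² + (-0.3357·48.79)²) = √(5511.474852 + 268.265188) = 76.0246 km
2: √((0.4873·111.32)² + (-0.2645·48.79)²) = √(2942.654120 + 166.537864) = 55.7601 km
3: √((-0.6739·111.32)² + (-0.8080·48.79)²) = √(5627.782544 + 1554.119314) = 84.7461 km
4: √((0.2452·111.32)² + (-0.6006·48.79)²) = √(745.053273 + 858.681867) = 40.0467 km
5: √((0.0764·111.32)² + (-0.1400·48.79)²) = √(72.332440 + 46.657096) = 10.9082 km
6: √((0.0700·111.32)² + (-0.5352·48.79)²) = √(60.721498 + 681.857852) = 27.2503 km
7: √((0.5685·111.32)² + (0.9764·48.79)²) = √(4005.044385 + 2269.432018) = 79.2116 km
8: √((-0.4109·111.32)² + (-0.7979·48.79)²) = √(2092.274576 + 1515.509162) = 60.0648 km
9: √((0.0946·111.32)² + (-0.4287·48.79)²) = √(110.899265 + 437.490476) = 23.4177 km
10: √((0.4054·111.32)² + (0.6225·48.79)²) = √(2036.638194 + 922.444717) = 54.3975 km
11: √((-1.1462·111.32)² + (0.7732·48.79)²) = √(16280.479942 + 1423.132468) = 133.0549 km
12: √((0.8096·111.32)² + (-0.2039·48.79)²) = √(8122.456503 + 98.968295) = 90.6721 km
13: √((-0.8686·111.32)² + (-0.1339·48.79)²) = √(9349.449612 + 42.679841) = 96.9130 km
Sorted: 5 (10.9082 km) < 9 (23.4177 km) < 6 (27.2503 km) < 4 (40.0467 km) < …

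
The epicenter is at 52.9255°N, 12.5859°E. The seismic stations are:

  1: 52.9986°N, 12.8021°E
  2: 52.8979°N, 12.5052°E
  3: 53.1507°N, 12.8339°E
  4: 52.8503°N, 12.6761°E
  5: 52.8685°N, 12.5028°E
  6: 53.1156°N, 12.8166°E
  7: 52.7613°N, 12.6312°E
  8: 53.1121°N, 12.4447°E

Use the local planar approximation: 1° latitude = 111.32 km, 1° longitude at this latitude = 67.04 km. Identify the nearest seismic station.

Distances from 52.9255°N, 12.5859°E:
1: √((0.0731·111.32)² + (0.2162·67.04)²) = √(66.218776 + 210.077427) = 16.6222 km
2: √((-0.0276·111.32)² + (-0.0807·67.04)²) = √(9.439838 + 29.269485) = 6.2217 km
3: √((0.2252·111.32)² + (0.2480·67.04)²) = √(628.467998 + 276.421216) = 30.0814 km
4: √((-0.0752·111.32)² + (0.0902·67.04)²) = √(70.078061 + 36.566306) = 10.3269 km
5: √((-0.0570·111.32)² + (-0.0831·67.04)²) = √(40.262071 + 31.036308) = 8.4438 km
6: √((0.1901·111.32)² + (0.2307·67.04)²) = √(447.827366 + 239.201115) = 26.2112 km
7: √((-0.1642·111.32)² + (0.0453·67.04)²) = √(334.112482 + 9.222834) = 18.5293 km
8: √((0.1866·111.32)² + (-0.1412·67.04)²) = √(431.488946 + 89.606065) = 22.8275 km
Minimum: 2 at 6.2217 km.

2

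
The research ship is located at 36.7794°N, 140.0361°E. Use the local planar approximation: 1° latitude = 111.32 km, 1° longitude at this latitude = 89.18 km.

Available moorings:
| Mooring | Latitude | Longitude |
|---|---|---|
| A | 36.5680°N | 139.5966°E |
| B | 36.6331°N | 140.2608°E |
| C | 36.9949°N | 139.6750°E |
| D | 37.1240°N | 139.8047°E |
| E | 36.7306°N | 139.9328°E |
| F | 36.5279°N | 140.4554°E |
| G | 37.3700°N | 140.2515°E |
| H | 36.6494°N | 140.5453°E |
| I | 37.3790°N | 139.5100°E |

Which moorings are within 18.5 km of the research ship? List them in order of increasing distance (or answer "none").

Distances from 36.7794°N, 140.0361°E:
A: √((-0.2114·111.32)² + (-0.4395·89.18)²) = √(553.804348 + 1536.217453) = 45.7168 km
B: √((-0.1463·111.32)² + (0.2247·89.18)²) = √(265.237574 + 401.551341) = 25.8223 km
C: √((0.2155·111.32)² + (-0.3611·89.18)²) = √(575.494191 + 1037.026640) = 40.1562 km
D: √((0.3446·111.32)² + (-0.2314·89.18)²) = √(1471.556501 + 425.854897) = 43.5593 km
E: √((-0.0488·111.32)² + (-0.1033·89.18)²) = √(29.511144 + 84.866361) = 10.6947 km
F: √((-0.2515·111.32)² + (0.4193·89.18)²) = √(783.830889 + 1398.249462) = 46.7127 km
G: √((0.5906·111.32)² + (0.2154·89.18)²) = √(4322.482867 + 368.999973) = 68.4944 km
H: √((-0.1300·111.32)² + (0.5092·89.18)²) = √(209.427207 + 2062.109514) = 47.6606 km
I: √((0.5996·111.32)² + (-0.5261·89.18)²) = √(4455.225018 + 2201.261002) = 81.5873 km
Threshold 18.5 km: E (10.6947 km) is within range.

E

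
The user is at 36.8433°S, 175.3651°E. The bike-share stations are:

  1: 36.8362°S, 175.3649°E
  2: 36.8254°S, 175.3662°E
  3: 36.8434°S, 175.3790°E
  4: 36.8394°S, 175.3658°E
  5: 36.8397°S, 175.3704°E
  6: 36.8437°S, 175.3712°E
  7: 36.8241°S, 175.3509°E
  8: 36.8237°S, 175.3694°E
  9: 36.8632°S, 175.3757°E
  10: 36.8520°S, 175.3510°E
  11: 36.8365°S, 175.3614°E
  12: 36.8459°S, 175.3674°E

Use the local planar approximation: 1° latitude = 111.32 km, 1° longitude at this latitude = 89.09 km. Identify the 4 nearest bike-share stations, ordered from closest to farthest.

12, 4, 6, 5

Distances from 36.8433°S, 175.3651°E:
1: √((0.0071·111.32)² + (-0.0002·89.09)²) = √(0.624688 + 0.000317) = 0.7906 km
2: √((0.0179·111.32)² + (0.0011·89.09)²) = √(3.970566 + 0.009604) = 1.9950 km
3: √((-0.0001·111.32)² + (0.0139·89.09)²) = √(0.000124 + 1.533513) = 1.2384 km
4: √((0.0039·111.32)² + (0.0007·89.09)²) = √(0.188484 + 0.003889) = 0.4386 km
5: √((0.0036·111.32)² + (0.0053·89.09)²) = √(0.160602 + 0.222951) = 0.6193 km
6: √((-0.0004·111.32)² + (0.0061·89.09)²) = √(0.001983 + 0.295337) = 0.5453 km
7: √((0.0192·111.32)² + (-0.0142·89.09)²) = √(4.568239 + 1.600422) = 2.4837 km
8: √((0.0196·111.32)² + (0.0043·89.09)²) = √(4.760565 + 0.146756) = 2.2152 km
9: √((-0.0199·111.32)² + (0.0106·89.09)²) = √(4.907412 + 0.891804) = 2.4082 km
10: √((-0.0087·111.32)² + (-0.0141·89.09)²) = √(0.937961 + 1.577961) = 1.5862 km
11: √((0.0068·111.32)² + (-0.0037·89.09)²) = √(0.573013 + 0.108658) = 0.8256 km
12: √((-0.0026·111.32)² + (0.0023·89.09)²) = √(0.083771 + 0.041987) = 0.3546 km
Sorted: 12 (0.3546 km) < 4 (0.4386 km) < 6 (0.5453 km) < 5 (0.6193 km) < 1 (0.7906 km) < 11 (0.8256 km) < …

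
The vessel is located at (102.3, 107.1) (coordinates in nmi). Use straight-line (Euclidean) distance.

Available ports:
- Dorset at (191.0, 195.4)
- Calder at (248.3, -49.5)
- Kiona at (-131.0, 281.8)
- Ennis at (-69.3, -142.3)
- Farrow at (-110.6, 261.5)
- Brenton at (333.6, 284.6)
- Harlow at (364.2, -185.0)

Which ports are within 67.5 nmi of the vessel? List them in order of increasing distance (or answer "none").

Distances from (102.3, 107.1):
Dorset: √((88.7)² + (88.3)²) = √(7867.690 + 7796.890) = 125.2 nmi
Calder: √((146.0)² + (-156.6)²) = √(21316.000 + 24523.560) = 214.1 nmi
Kiona: √((-233.3)² + (174.7)²) = √(54428.890 + 30520.090) = 291.5 nmi
Ennis: √((-171.6)² + (-249.4)²) = √(29446.560 + 62200.360) = 302.7 nmi
Farrow: √((-212.9)² + (154.4)²) = √(45326.410 + 23839.360) = 263.0 nmi
Brenton: √((231.3)² + (177.5)²) = √(53499.690 + 31506.250) = 291.6 nmi
Harlow: √((261.9)² + (-292.1)²) = √(68591.610 + 85322.410) = 392.3 nmi
Threshold 67.5 nmi: none within range.

none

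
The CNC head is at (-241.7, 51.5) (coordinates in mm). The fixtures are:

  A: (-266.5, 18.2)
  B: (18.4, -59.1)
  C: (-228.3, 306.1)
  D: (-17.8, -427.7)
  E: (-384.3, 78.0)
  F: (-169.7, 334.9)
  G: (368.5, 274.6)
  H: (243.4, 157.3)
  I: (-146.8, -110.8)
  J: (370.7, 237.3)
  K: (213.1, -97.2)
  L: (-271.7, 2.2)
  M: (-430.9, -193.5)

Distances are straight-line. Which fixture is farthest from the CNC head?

G

Distances from (-241.7, 51.5):
A: 41.5 mm
B: 282.6 mm
C: 255.0 mm
D: 528.9 mm
E: 145.0 mm
F: 292.4 mm
G: 649.7 mm
H: 496.5 mm
I: 188.0 mm
J: 640.0 mm
K: 478.5 mm
L: 57.7 mm
M: 309.6 mm
Maximum: G at 649.7 mm.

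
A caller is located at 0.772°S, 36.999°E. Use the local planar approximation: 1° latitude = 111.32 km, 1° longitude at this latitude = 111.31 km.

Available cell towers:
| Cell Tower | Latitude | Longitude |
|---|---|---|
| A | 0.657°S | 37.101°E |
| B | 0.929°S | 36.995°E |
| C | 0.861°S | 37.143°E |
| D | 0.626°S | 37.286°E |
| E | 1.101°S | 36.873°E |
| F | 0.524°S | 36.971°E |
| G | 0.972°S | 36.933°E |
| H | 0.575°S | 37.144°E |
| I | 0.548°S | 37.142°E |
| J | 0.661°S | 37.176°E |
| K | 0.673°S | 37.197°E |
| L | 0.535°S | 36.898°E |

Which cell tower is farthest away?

Distances from 0.772°S, 36.999°E:
A: √((0.115·111.32)² + (0.102·111.31)²) = √(163.88608 + 128.90469) = 17.111 km
B: √((-0.157·111.32)² + (-0.004·111.31)²) = √(305.45392 + 0.19824) = 17.483 km
C: √((-0.089·111.32)² + (0.144·111.31)²) = √(98.15816 + 256.91730) = 18.843 km
D: √((0.146·111.32)² + (0.287·111.31)²) = √(264.15091 + 1020.54500) = 35.843 km
E: √((-0.329·111.32)² + (-0.126·111.31)²) = √(1341.33789 + 196.70231) = 39.218 km
F: √((0.248·111.32)² + (-0.028·111.31)²) = √(762.16633 + 9.71369) = 27.783 km
G: √((-0.200·111.32)² + (-0.066·111.31)²) = √(495.68570 + 53.97047) = 23.445 km
H: √((0.197·111.32)² + (0.145·111.31)²) = √(480.92665 + 260.49799) = 27.229 km
I: √((0.224·111.32)² + (0.143·111.31)²) = √(621.78814 + 253.36139) = 29.583 km
J: √((0.111·111.32)² + (0.177·111.31)²) = √(152.68359 + 388.16368) = 23.256 km
K: √((0.099·111.32)² + (0.198·111.31)²) = √(121.45539 + 485.73427) = 24.641 km
L: √((0.237·111.32)² + (-0.101·111.31)²) = √(696.05425 + 126.38953) = 28.678 km
Maximum: E at 39.218 km.

E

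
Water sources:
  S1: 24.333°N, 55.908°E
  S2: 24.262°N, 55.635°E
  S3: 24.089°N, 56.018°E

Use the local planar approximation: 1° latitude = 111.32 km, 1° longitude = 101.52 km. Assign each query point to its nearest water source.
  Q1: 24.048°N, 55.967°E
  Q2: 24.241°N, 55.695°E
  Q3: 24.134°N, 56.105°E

Q1 at 24.048°N, 55.967°E:
  S1: √((0.285·111.32)² + (-0.059·101.52)²) = √(1006.55177 + 35.87627) = 32.287 km
  S2: √((0.214·111.32)² + (-0.332·101.52)²) = √(567.51055 + 1136.00276) = 41.274 km
  S3: √((0.041·111.32)² + (0.051·101.52)²) = √(20.83119 + 26.80671) = 6.902 km
  → nearest: S3 (6.902 km)
Q2 at 24.241°N, 55.695°E:
  S1: √((0.092·111.32)² + (0.213·101.52)²) = √(104.88709 + 467.58700) = 23.926 km
  S2: √((0.021·111.32)² + (-0.060·101.52)²) = √(5.46493 + 37.10272) = 6.524 km
  S3: √((-0.152·111.32)² + (0.323·101.52)²) = √(286.30806 + 1075.24706) = 36.899 km
  → nearest: S2 (6.524 km)
Q3 at 24.134°N, 56.105°E:
  S1: √((0.199·111.32)² + (-0.197·101.52)²) = √(490.74123 + 399.97760) = 29.845 km
  S2: √((0.128·111.32)² + (-0.470·101.52)²) = √(203.03286 + 2276.66397) = 49.797 km
  S3: √((-0.045·111.32)² + (-0.087·101.52)²) = √(25.09409 + 78.00846) = 10.154 km
  → nearest: S3 (10.154 km)

Q1→S3; Q2→S2; Q3→S3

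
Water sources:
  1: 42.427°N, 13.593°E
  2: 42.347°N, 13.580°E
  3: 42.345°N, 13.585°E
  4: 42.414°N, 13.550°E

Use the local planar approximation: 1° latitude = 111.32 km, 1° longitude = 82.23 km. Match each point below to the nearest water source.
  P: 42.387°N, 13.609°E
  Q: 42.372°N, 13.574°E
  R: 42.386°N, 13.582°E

P→1; Q→2; R→4

P at 42.387°N, 13.609°E:
  1: √((0.040·111.32)² + (-0.016·82.23)²) = √(19.82742784 + 1.73101386) = 4.643107 km
  2: √((-0.040·111.32)² + (-0.029·82.23)²) = √(19.82742784 + 5.68665101) = 5.051146 km
  3: √((-0.042·111.32)² + (-0.024·82.23)²) = √(21.85973919 + 3.89478119) = 5.074891 km
  4: √((0.027·111.32)² + (-0.059·82.23)²) = √(9.03387181 + 23.53773146) = 5.707154 km
  → nearest: 1 (4.643107 km)
Q at 42.372°N, 13.574°E:
  1: √((0.055·111.32)² + (0.019·82.23)²) = √(37.48623076 + 2.44100002) = 6.318800 km
  2: √((-0.025·111.32)² + (0.006·82.23)²) = √(7.74508900 + 0.24342382) = 2.826396 km
  3: √((-0.027·111.32)² + (0.011·82.23)²) = √(9.03387181 + 0.81817452) = 3.138797 km
  4: √((0.042·111.32)² + (-0.024·82.23)²) = √(21.85973919 + 3.89478119) = 5.074891 km
  → nearest: 2 (2.826396 km)
R at 42.386°N, 13.582°E:
  1: √((0.041·111.32)² + (0.011·82.23)²) = √(20.83119137 + 0.81817452) = 4.652888 km
  2: √((-0.039·111.32)² + (-0.002·82.23)²) = √(18.84844859 + 0.02704709) = 4.344594 km
  3: √((-0.041·111.32)² + (0.003·82.23)²) = √(20.83119137 + 0.06085596) = 4.570782 km
  4: √((0.028·111.32)² + (-0.032·82.23)²) = √(9.71543964 + 6.92405545) = 4.079154 km
  → nearest: 4 (4.079154 km)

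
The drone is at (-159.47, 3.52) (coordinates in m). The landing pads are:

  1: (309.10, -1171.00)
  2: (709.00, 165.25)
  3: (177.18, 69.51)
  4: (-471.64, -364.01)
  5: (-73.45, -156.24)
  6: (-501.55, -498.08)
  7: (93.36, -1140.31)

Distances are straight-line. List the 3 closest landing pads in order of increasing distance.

5, 3, 4

Distances from (-159.47, 3.52):
1: √((468.57)² + (-1174.52)²) = √(219557.8449 + 1379497.2304) = 1264.54 m
2: √((868.47)² + (161.73)²) = √(754240.1409 + 26156.5929) = 883.40 m
3: √((336.65)² + (65.99)²) = √(113333.2225 + 4354.6801) = 343.06 m
4: √((-312.17)² + (-367.53)²) = √(97450.1089 + 135078.3009) = 482.21 m
5: √((86.02)² + (-159.76)²) = √(7399.4404 + 25523.2576) = 181.45 m
6: √((-342.08)² + (-501.60)²) = √(117018.7264 + 251602.5600) = 607.14 m
7: √((252.83)² + (-1143.83)²) = √(63923.0089 + 1308347.0689) = 1171.44 m
Sorted: 5 (181.45 m) < 3 (343.06 m) < 4 (482.21 m) < 6 (607.14 m) < 2 (883.40 m) < …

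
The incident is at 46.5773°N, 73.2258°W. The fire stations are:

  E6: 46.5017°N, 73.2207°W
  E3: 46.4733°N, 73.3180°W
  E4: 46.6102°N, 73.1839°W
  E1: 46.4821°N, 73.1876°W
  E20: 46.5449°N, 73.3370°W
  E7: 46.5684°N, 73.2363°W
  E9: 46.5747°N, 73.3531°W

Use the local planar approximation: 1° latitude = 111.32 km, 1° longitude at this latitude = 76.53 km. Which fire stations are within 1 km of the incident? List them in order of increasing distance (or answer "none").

none

Distances from 46.5773°N, 73.2258°W:
E6: √((-0.0756·111.32)² + (0.0051·76.53)²) = √(70.825555 + 0.152336) = 8.4248 km
E3: √((-0.1040·111.32)² + (-0.0922·76.53)²) = √(134.033412 + 49.788067) = 13.5581 km
E4: √((0.0329·111.32)² + (0.0419·76.53)²) = √(13.413379 + 10.282328) = 4.8678 km
E1: √((-0.0952·111.32)² + (0.0382·76.53)²) = √(112.310482 + 8.546537) = 10.9935 km
E20: √((-0.0324·111.32)² + (-0.1112·76.53)²) = √(13.008775 + 72.422415) = 9.2429 km
E7: √((-0.0089·111.32)² + (-0.0105·76.53)²) = √(0.981582 + 0.645717) = 1.2757 km
E9: √((-0.0026·111.32)² + (-0.1273·76.53)²) = √(0.083771 + 94.911805) = 9.7466 km
Threshold 1 km: none within range.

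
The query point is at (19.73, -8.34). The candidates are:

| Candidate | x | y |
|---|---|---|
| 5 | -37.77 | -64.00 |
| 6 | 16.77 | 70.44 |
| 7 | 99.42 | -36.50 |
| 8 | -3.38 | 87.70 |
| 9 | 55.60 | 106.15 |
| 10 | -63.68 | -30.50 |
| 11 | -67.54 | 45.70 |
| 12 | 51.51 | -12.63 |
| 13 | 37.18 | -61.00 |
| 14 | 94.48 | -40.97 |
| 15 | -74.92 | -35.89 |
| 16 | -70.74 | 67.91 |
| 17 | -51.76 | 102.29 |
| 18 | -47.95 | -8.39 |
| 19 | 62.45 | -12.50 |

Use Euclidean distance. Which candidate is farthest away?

17

Distances from (19.73, -8.34):
5: √((-57.50)² + (-55.66)²) = √(3306.2500 + 3098.0356) = 80.03
6: √((-2.96)² + (78.78)²) = √(8.7616 + 6206.2884) = 78.84
7: √((79.69)² + (-28.16)²) = √(6350.4961 + 792.9856) = 84.52
8: √((-23.11)² + (96.04)²) = √(534.0721 + 9223.6816) = 98.78
9: √((35.87)² + (114.49)²) = √(1286.6569 + 13107.9601) = 119.98
10: √((-83.41)² + (-22.16)²) = √(6957.2281 + 491.0656) = 86.30
11: √((-87.27)² + (54.04)²) = √(7616.0529 + 2920.3216) = 102.65
12: √((31.78)² + (-4.29)²) = √(1009.9684 + 18.4041) = 32.07
13: √((17.45)² + (-52.66)²) = √(304.5025 + 2773.0756) = 55.48
14: √((74.75)² + (-32.63)²) = √(5587.5625 + 1064.7169) = 81.56
15: √((-94.65)² + (-27.55)²) = √(8958.6225 + 759.0025) = 98.58
16: √((-90.47)² + (76.25)²) = √(8184.8209 + 5814.0625) = 118.32
17: √((-71.49)² + (110.63)²) = √(5110.8201 + 12238.9969) = 131.72
18: √((-67.68)² + (-0.05)²) = √(4580.5824 + 0.0025) = 67.68
19: √((42.72)² + (-4.16)²) = √(1824.9984 + 17.3056) = 42.92
Maximum: 17 at 131.72.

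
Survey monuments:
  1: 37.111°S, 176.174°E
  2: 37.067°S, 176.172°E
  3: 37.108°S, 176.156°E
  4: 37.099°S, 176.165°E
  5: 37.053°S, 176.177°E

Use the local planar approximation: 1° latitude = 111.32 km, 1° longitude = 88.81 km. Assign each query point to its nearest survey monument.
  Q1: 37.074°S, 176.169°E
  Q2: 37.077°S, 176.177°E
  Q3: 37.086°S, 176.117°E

Q1→2; Q2→2; Q3→3

Q1 at 37.074°S, 176.169°E:
  1: √((-0.037·111.32)² + (0.005·88.81)²) = √(16.96484 + 0.19718) = 4.143 km
  2: √((0.007·111.32)² + (0.003·88.81)²) = √(0.60721 + 0.07098) = 0.824 km
  3: √((-0.034·111.32)² + (-0.013·88.81)²) = √(14.32532 + 1.33294) = 3.957 km
  4: √((-0.025·111.32)² + (-0.004·88.81)²) = √(7.74509 + 0.12620) = 2.806 km
  5: √((0.021·111.32)² + (0.008·88.81)²) = √(5.46493 + 0.50478) = 2.443 km
  → nearest: 2 (0.824 km)
Q2 at 37.077°S, 176.177°E:
  1: √((-0.034·111.32)² + (-0.003·88.81)²) = √(14.32532 + 0.07098) = 3.794 km
  2: √((0.010·111.32)² + (-0.005·88.81)²) = √(1.23921 + 0.19718) = 1.198 km
  3: √((-0.031·111.32)² + (-0.021·88.81)²) = √(11.90885 + 3.47826) = 3.923 km
  4: √((-0.022·111.32)² + (-0.012·88.81)²) = √(5.99780 + 1.13576) = 2.671 km
  5: √((0.024·111.32)² + (0.000·88.81)²) = √(7.13787 + 0.00000) = 2.672 km
  → nearest: 2 (1.198 km)
Q3 at 37.086°S, 176.117°E:
  1: √((-0.025·111.32)² + (0.057·88.81)²) = √(7.74509 + 25.62557) = 5.777 km
  2: √((0.019·111.32)² + (0.055·88.81)²) = √(4.47356 + 23.85883) = 5.323 km
  3: √((-0.022·111.32)² + (0.039·88.81)²) = √(5.99780 + 11.99646) = 4.242 km
  4: √((-0.013·111.32)² + (0.048·88.81)²) = √(2.09427 + 18.17215) = 4.502 km
  5: √((0.033·111.32)² + (0.060·88.81)²) = √(13.49504 + 28.39398) = 6.472 km
  → nearest: 3 (4.242 km)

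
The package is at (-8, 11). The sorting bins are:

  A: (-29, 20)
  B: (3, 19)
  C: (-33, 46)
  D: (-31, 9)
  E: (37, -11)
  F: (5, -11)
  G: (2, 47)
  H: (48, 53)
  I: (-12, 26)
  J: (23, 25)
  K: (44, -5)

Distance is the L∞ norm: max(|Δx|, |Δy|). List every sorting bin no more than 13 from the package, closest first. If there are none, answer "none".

B

Distances from (-8, 11):
A: max(|-21|, |9|) = 21
B: max(|11|, |8|) = 11
C: max(|-25|, |35|) = 35
D: max(|-23|, |-2|) = 23
E: max(|45|, |-22|) = 45
F: max(|13|, |-22|) = 22
G: max(|10|, |36|) = 36
H: max(|56|, |42|) = 56
I: max(|-4|, |15|) = 15
J: max(|31|, |14|) = 31
K: max(|52|, |-16|) = 52
Threshold 13: B (11) is within range.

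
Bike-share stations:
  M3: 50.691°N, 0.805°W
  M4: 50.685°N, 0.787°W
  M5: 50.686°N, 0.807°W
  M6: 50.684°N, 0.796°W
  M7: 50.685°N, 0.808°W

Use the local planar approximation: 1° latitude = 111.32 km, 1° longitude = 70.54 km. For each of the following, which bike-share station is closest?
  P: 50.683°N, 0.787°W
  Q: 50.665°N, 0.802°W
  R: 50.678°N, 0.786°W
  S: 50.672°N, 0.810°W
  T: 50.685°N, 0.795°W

P→M4; Q→M6; R→M4; S→M7; T→M6

P at 50.683°N, 0.787°W:
  M3: 1.550898 km
  M4: 0.222640 km
  M5: 1.449788 km
  M6: 0.644546 km
  M7: 1.497978 km
  → nearest: M4 (0.222640 km)
Q at 50.665°N, 0.802°W:
  M3: 2.902046 km
  M4: 2.465042 km
  M5: 2.364177 km
  M6: 2.157011 km
  M7: 2.266272 km
  → nearest: M6 (2.157011 km)
R at 50.678°N, 0.786°W:
  M3: 1.972453 km
  M4: 0.782426 km
  M5: 1.728429 km
  M6: 0.971445 km
  M7: 1.736533 km
  → nearest: M4 (0.782426 km)
S at 50.672°N, 0.810°W:
  M3: 2.144286 km
  M4: 2.174056 km
  M5: 1.572782 km
  M6: 1.661248 km
  M7: 1.454021 km
  → nearest: M7 (1.454021 km)
T at 50.685°N, 0.795°W:
  M3: 0.971445 km
  M4: 0.564320 km
  M5: 0.853768 km
  M6: 0.131788 km
  M7: 0.917020 km
  → nearest: M6 (0.131788 km)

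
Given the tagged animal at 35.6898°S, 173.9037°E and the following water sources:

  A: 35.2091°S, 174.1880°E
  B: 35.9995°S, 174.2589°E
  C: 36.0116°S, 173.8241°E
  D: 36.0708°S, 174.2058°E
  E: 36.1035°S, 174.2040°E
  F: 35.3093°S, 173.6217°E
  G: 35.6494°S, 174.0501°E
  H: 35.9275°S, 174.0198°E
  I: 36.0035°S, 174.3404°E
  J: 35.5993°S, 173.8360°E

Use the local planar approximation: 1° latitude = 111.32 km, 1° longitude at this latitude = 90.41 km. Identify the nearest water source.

J

Distances from 35.6898°S, 173.9037°E:
A: 59.3646 km
B: 47.1155 km
C: 36.5385 km
D: 50.4465 km
E: 53.4604 km
F: 49.4385 km
G: 13.9792 km
H: 28.4667 km
I: 52.7097 km
J: 11.7881 km
Minimum: J at 11.7881 km.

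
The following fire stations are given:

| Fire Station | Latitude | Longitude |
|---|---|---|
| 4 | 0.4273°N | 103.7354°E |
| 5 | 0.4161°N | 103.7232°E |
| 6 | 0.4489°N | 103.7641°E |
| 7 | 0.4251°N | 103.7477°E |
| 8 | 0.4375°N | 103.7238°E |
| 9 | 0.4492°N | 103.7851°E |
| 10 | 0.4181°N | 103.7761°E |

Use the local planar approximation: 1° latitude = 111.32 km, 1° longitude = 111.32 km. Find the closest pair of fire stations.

Pairwise distances:
4–7: √((-0.0022·111.32)² + (0.0123·111.32)²) = √(0.059978 + 1.874807) = 1.3910 km
4–8: √((0.0102·111.32)² + (-0.0116·111.32)²) = √(1.289278 + 1.667487) = 1.7195 km
4–5: √((-0.0112·111.32)² + (-0.0122·111.32)²) = √(1.554470 + 1.844446) = 1.8436 km
6–9: √((0.0003·111.32)² + (0.0210·111.32)²) = √(0.001115 + 5.464935) = 2.3380 km
5–8: √((0.0214·111.32)² + (0.0006·111.32)²) = √(5.675106 + 0.004461) = 2.3832 km
5–7: √((0.0090·111.32)² + (0.0245·111.32)²) = √(1.003764 + 7.438383) = 2.9055 km
7–8: √((0.0124·111.32)² + (-0.0239·111.32)²) = √(1.905416 + 7.078516) = 2.9973 km
6–7: √((-0.0238·111.32)² + (-0.0164·111.32)²) = √(7.019405 + 3.332991) = 3.2175 km
7–10: √((-0.0070·111.32)² + (0.0284·111.32)²) = √(0.607215 + 9.995006) = 3.2561 km
9–10: √((-0.0311·111.32)² + (-0.0090·111.32)²) = √(11.985804 + 1.003764) = 3.6041 km
6–10: √((-0.0308·111.32)² + (0.0120·111.32)²) = √(11.755682 + 1.784469) = 3.6797 km
4–6: √((0.0216·111.32)² + (0.0287·111.32)²) = √(5.781678 + 10.207284) = 3.9986 km
4–10: √((-0.0092·111.32)² + (0.0407·111.32)²) = √(1.048871 + 20.527460) = 4.6450 km
6–8: √((-0.0114·111.32)² + (-0.0403·111.32)²) = √(1.610483 + 20.125955) = 4.6622 km
7–9: √((0.0241·111.32)² + (0.0374·111.32)²) = √(7.197480 + 17.333633) = 4.9529 km
5–6: √((0.0328·111.32)² + (0.0409·111.32)²) = √(13.331962 + 20.729700) = 5.8362 km
5–10: √((0.0020·111.32)² + (0.0529·111.32)²) = √(0.049569 + 34.678295) = 5.8930 km
4–9: √((0.0219·111.32)² + (0.0497·111.32)²) = √(5.943395 + 30.609707) = 6.0459 km
8–10: √((-0.0194·111.32)² + (0.0523·111.32)²) = √(4.663907 + 33.896103) = 6.2097 km
8–9: √((0.0117·111.32)² + (0.0613·111.32)²) = √(1.696360 + 46.565830) = 6.9471 km
5–9: √((0.0331·111.32)² + (0.0619·111.32)²) = √(13.576955 + 47.481857) = 7.8140 km
Closest pair: 4–7 at 1.3910 km.

4 and 7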